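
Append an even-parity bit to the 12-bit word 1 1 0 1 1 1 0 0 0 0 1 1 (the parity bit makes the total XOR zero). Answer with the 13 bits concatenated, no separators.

XOR of the 12 data bits: 1⊕1⊕0⊕1⊕1⊕1⊕0⊕0⊕0⊕0⊕1⊕1 = 1
Parity bit = 1 (so all 13 bits XOR to 0).

1101110000111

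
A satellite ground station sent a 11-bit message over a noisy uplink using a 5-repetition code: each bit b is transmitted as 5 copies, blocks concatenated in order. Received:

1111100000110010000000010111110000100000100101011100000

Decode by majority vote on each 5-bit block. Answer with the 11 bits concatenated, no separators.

10100100010

Block 1 (11111): 5 ones → 1
Block 2 (00000): 0 ones → 0
Block 3 (11001): 3 ones → 1
Block 4 (00000): 0 ones → 0
Block 5 (00010): 1 one → 0
Block 6 (11111): 5 ones → 1
Block 7 (00001): 1 one → 0
Block 8 (00000): 0 ones → 0
Block 9 (10010): 2 ones → 0
Block 10 (10111): 4 ones → 1
Block 11 (00000): 0 ones → 0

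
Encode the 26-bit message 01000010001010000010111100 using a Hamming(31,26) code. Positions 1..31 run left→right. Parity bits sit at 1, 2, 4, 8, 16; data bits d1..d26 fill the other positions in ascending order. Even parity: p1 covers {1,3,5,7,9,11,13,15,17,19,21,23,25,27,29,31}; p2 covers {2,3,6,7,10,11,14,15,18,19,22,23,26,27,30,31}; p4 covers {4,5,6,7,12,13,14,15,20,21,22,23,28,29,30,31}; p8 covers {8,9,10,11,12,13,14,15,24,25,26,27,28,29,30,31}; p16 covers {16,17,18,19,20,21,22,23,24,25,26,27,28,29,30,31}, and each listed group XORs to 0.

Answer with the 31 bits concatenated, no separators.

Place data at non-parity positions: p1 p2 0 p4 1 0 0 p8 0 0 1 0 0 0 1 p16 0 1 0 0 0 0 0 1 0 1 1 1 1 0 0
p1 (pos 1,3,5,7,9,11,13,15,17,19,21,23,25,27,29,31): XOR of data positions = 0⊕1⊕0⊕0⊕1⊕0⊕1⊕0⊕0⊕0⊕0⊕0⊕1⊕1⊕0 = 1
p2 (pos 2,3,6,7,10,11,14,15,18,19,22,23,26,27,30,31): XOR of data positions = 0⊕0⊕0⊕0⊕1⊕0⊕1⊕1⊕0⊕0⊕0⊕1⊕1⊕0⊕0 = 1
p4 (pos 4,5,6,7,12,13,14,15,20,21,22,23,28,29,30,31): XOR of data positions = 1⊕0⊕0⊕0⊕0⊕0⊕1⊕0⊕0⊕0⊕0⊕1⊕1⊕0⊕0 = 0
p8 (pos 8,9,10,11,12,13,14,15,24,25,26,27,28,29,30,31): XOR of data positions = 0⊕0⊕1⊕0⊕0⊕0⊕1⊕1⊕0⊕1⊕1⊕1⊕1⊕0⊕0 = 1
p16 (pos 16,17,18,19,20,21,22,23,24,25,26,27,28,29,30,31): XOR of data positions = 0⊕1⊕0⊕0⊕0⊕0⊕0⊕1⊕0⊕1⊕1⊕1⊕1⊕0⊕0 = 0
Codeword: 1100100100100010010000010111100

1100100100100010010000010111100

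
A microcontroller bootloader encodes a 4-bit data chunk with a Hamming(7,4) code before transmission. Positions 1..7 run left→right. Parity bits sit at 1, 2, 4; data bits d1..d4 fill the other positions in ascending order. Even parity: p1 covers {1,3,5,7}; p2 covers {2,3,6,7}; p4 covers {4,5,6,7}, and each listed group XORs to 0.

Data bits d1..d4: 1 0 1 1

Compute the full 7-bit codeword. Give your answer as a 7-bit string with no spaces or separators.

Place data at non-parity positions: p1 p2 1 p4 0 1 1
p1 (pos 1,3,5,7): XOR of data positions = 1⊕0⊕1 = 0
p2 (pos 2,3,6,7): XOR of data positions = 1⊕1⊕1 = 1
p4 (pos 4,5,6,7): XOR of data positions = 0⊕1⊕1 = 0
Codeword: 0110011

0110011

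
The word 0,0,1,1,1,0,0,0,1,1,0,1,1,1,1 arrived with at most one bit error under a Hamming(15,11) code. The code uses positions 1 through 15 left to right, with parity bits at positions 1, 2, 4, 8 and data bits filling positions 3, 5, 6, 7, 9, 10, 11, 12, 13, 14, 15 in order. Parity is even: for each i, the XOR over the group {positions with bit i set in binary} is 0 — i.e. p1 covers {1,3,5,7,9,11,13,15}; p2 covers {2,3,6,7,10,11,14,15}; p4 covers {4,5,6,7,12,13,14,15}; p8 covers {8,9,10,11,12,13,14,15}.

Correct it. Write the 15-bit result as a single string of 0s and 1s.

101110001101111

s1 (pos 1,3,5,7,9,11,13,15): 0⊕1⊕1⊕0⊕1⊕0⊕1⊕1 = 1
s2 (pos 2,3,6,7,10,11,14,15): 0⊕1⊕0⊕0⊕1⊕0⊕1⊕1 = 0
s4 (pos 4,5,6,7,12,13,14,15): 1⊕1⊕0⊕0⊕1⊕1⊕1⊕1 = 0
s8 (pos 8,9,10,11,12,13,14,15): 0⊕1⊕1⊕0⊕1⊕1⊕1⊕1 = 0
Syndrome s8…s1 = 0001 → error at position 1.
Flip position 1: 001110001101111 → 101110001101111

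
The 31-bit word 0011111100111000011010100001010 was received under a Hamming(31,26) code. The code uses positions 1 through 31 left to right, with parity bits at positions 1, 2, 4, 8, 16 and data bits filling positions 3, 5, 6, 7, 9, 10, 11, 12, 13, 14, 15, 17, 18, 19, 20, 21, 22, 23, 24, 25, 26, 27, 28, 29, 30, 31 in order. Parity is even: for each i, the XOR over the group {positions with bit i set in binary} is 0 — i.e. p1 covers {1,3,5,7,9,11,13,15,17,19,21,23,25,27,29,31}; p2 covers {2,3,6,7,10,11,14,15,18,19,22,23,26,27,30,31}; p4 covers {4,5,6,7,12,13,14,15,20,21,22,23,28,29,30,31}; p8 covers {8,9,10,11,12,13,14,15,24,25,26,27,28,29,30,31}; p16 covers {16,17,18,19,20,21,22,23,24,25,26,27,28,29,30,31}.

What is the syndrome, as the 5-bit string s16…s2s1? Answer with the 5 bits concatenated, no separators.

00000

s1 (pos 1,3,5,7,9,11,13,15,17,19,21,23,25,27,29,31): 0⊕1⊕1⊕1⊕0⊕1⊕1⊕0⊕0⊕1⊕1⊕1⊕0⊕0⊕0⊕0 = 0
s2 (pos 2,3,6,7,10,11,14,15,18,19,22,23,26,27,30,31): 0⊕1⊕1⊕1⊕0⊕1⊕0⊕0⊕1⊕1⊕0⊕1⊕0⊕0⊕1⊕0 = 0
s4 (pos 4,5,6,7,12,13,14,15,20,21,22,23,28,29,30,31): 1⊕1⊕1⊕1⊕1⊕1⊕0⊕0⊕0⊕1⊕0⊕1⊕1⊕0⊕1⊕0 = 0
s8 (pos 8,9,10,11,12,13,14,15,24,25,26,27,28,29,30,31): 1⊕0⊕0⊕1⊕1⊕1⊕0⊕0⊕0⊕0⊕0⊕0⊕1⊕0⊕1⊕0 = 0
s16 (pos 16,17,18,19,20,21,22,23,24,25,26,27,28,29,30,31): 0⊕0⊕1⊕1⊕0⊕1⊕0⊕1⊕0⊕0⊕0⊕0⊕1⊕0⊕1⊕0 = 0
Syndrome s16…s1 = 00000 → no error.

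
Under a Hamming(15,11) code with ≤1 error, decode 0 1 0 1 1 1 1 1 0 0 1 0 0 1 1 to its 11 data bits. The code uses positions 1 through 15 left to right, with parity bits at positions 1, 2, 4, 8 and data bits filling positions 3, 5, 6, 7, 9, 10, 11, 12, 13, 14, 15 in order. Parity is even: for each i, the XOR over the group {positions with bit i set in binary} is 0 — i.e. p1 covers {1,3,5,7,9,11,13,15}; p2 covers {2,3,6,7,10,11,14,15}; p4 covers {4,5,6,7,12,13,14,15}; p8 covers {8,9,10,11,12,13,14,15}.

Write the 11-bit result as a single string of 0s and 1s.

s1 (pos 1,3,5,7,9,11,13,15): 0⊕0⊕1⊕1⊕0⊕1⊕0⊕1 = 0
s2 (pos 2,3,6,7,10,11,14,15): 1⊕0⊕1⊕1⊕0⊕1⊕1⊕1 = 0
s4 (pos 4,5,6,7,12,13,14,15): 1⊕1⊕1⊕1⊕0⊕0⊕1⊕1 = 0
s8 (pos 8,9,10,11,12,13,14,15): 1⊕0⊕0⊕1⊕0⊕0⊕1⊕1 = 0
Syndrome s8…s1 = 0000 → no error.
Read data bits from positions 3,5,6,7,9,10,11,12,13,14,15: 01110010011

01110010011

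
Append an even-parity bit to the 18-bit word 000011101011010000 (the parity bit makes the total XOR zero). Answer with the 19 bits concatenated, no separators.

XOR of the 18 data bits: 0⊕0⊕0⊕0⊕1⊕1⊕1⊕0⊕1⊕0⊕1⊕1⊕0⊕1⊕0⊕0⊕0⊕0 = 1
Parity bit = 1 (so all 19 bits XOR to 0).

0000111010110100001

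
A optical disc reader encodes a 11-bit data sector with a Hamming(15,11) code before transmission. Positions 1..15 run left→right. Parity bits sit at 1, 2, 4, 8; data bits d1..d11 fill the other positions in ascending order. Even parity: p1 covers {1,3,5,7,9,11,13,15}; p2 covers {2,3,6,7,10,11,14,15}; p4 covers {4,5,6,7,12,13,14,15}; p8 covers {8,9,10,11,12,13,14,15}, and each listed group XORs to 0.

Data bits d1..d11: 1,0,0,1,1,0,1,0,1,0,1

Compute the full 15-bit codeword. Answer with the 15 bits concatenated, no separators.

001100101010101

Place data at non-parity positions: p1 p2 1 p4 0 0 1 p8 1 0 1 0 1 0 1
p1 (pos 1,3,5,7,9,11,13,15): XOR of data positions = 1⊕0⊕1⊕1⊕1⊕1⊕1 = 0
p2 (pos 2,3,6,7,10,11,14,15): XOR of data positions = 1⊕0⊕1⊕0⊕1⊕0⊕1 = 0
p4 (pos 4,5,6,7,12,13,14,15): XOR of data positions = 0⊕0⊕1⊕0⊕1⊕0⊕1 = 1
p8 (pos 8,9,10,11,12,13,14,15): XOR of data positions = 1⊕0⊕1⊕0⊕1⊕0⊕1 = 0
Codeword: 001100101010101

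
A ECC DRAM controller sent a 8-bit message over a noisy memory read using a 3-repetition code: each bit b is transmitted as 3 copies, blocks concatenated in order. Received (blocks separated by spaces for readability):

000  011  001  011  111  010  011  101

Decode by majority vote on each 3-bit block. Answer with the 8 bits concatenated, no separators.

Block 1 (000): 0 ones → 0
Block 2 (011): 2 ones → 1
Block 3 (001): 1 one → 0
Block 4 (011): 2 ones → 1
Block 5 (111): 3 ones → 1
Block 6 (010): 1 one → 0
Block 7 (011): 2 ones → 1
Block 8 (101): 2 ones → 1

01011011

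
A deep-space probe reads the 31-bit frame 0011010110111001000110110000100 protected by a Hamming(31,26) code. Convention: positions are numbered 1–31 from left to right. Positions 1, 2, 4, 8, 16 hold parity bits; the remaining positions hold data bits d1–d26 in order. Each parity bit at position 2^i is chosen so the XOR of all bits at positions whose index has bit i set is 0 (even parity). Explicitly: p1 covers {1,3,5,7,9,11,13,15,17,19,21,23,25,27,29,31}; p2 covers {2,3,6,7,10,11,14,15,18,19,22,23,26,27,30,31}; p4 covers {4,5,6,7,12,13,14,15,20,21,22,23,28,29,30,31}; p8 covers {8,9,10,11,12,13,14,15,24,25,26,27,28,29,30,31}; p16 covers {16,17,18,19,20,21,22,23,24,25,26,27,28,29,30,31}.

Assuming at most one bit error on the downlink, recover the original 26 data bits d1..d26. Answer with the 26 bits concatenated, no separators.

s1 (pos 1,3,5,7,9,11,13,15,17,19,21,23,25,27,29,31): 0⊕1⊕0⊕0⊕1⊕1⊕1⊕0⊕0⊕0⊕1⊕1⊕0⊕0⊕1⊕0 = 1
s2 (pos 2,3,6,7,10,11,14,15,18,19,22,23,26,27,30,31): 0⊕1⊕1⊕0⊕0⊕1⊕0⊕0⊕0⊕0⊕0⊕1⊕0⊕0⊕0⊕0 = 0
s4 (pos 4,5,6,7,12,13,14,15,20,21,22,23,28,29,30,31): 1⊕0⊕1⊕0⊕1⊕1⊕0⊕0⊕1⊕1⊕0⊕1⊕0⊕1⊕0⊕0 = 0
s8 (pos 8,9,10,11,12,13,14,15,24,25,26,27,28,29,30,31): 1⊕1⊕0⊕1⊕1⊕1⊕0⊕0⊕1⊕0⊕0⊕0⊕0⊕1⊕0⊕0 = 1
s16 (pos 16,17,18,19,20,21,22,23,24,25,26,27,28,29,30,31): 1⊕0⊕0⊕0⊕1⊕1⊕0⊕1⊕1⊕0⊕0⊕0⊕0⊕1⊕0⊕0 = 0
Syndrome s16…s1 = 01001 → error at position 9.
Flip position 9: 0011010110111001000110110000100 → 0011010100111001000110110000100
Read data bits from positions 3,5,6,7,9,10,11,12,13,14,15,17,18,19,20,21,22,23,24,25,26,27,28,29,30,31: 10100011100000110110000100

10100011100000110110000100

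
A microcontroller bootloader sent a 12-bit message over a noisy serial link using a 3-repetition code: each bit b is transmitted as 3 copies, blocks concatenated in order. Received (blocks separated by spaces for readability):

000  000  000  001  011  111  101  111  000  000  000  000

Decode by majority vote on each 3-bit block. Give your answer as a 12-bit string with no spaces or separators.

000011110000

Block 1 (000): 0 ones → 0
Block 2 (000): 0 ones → 0
Block 3 (000): 0 ones → 0
Block 4 (001): 1 one → 0
Block 5 (011): 2 ones → 1
Block 6 (111): 3 ones → 1
Block 7 (101): 2 ones → 1
Block 8 (111): 3 ones → 1
Block 9 (000): 0 ones → 0
Block 10 (000): 0 ones → 0
Block 11 (000): 0 ones → 0
Block 12 (000): 0 ones → 0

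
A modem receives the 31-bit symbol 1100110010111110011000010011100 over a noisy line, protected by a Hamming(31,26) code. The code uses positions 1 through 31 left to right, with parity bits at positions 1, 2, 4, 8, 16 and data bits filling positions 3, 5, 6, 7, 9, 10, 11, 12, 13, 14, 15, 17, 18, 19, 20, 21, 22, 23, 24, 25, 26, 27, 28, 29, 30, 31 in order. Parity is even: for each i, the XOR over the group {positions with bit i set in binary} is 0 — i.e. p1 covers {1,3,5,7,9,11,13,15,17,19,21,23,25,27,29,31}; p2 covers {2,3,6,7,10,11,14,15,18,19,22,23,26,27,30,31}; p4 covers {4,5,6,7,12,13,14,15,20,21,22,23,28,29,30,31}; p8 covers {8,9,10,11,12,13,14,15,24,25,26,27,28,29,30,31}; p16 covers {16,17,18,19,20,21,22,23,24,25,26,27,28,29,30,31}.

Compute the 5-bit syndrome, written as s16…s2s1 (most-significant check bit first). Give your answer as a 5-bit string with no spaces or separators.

s1 (pos 1,3,5,7,9,11,13,15,17,19,21,23,25,27,29,31): 1⊕0⊕1⊕0⊕1⊕1⊕1⊕1⊕0⊕1⊕0⊕0⊕0⊕1⊕1⊕0 = 1
s2 (pos 2,3,6,7,10,11,14,15,18,19,22,23,26,27,30,31): 1⊕0⊕1⊕0⊕0⊕1⊕1⊕1⊕1⊕1⊕0⊕0⊕0⊕1⊕0⊕0 = 0
s4 (pos 4,5,6,7,12,13,14,15,20,21,22,23,28,29,30,31): 0⊕1⊕1⊕0⊕1⊕1⊕1⊕1⊕0⊕0⊕0⊕0⊕1⊕1⊕0⊕0 = 0
s8 (pos 8,9,10,11,12,13,14,15,24,25,26,27,28,29,30,31): 0⊕1⊕0⊕1⊕1⊕1⊕1⊕1⊕1⊕0⊕0⊕1⊕1⊕1⊕0⊕0 = 0
s16 (pos 16,17,18,19,20,21,22,23,24,25,26,27,28,29,30,31): 0⊕0⊕1⊕1⊕0⊕0⊕0⊕0⊕1⊕0⊕0⊕1⊕1⊕1⊕0⊕0 = 0
Syndrome s16…s1 = 00001 → error at position 1.

00001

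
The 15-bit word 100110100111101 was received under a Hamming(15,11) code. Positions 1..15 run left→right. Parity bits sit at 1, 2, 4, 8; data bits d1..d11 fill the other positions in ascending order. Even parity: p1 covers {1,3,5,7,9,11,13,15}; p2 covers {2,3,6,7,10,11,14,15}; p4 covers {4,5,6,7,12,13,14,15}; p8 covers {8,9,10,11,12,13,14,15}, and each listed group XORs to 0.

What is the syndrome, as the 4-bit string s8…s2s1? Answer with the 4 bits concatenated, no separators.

s1 (pos 1,3,5,7,9,11,13,15): 1⊕0⊕1⊕1⊕0⊕1⊕1⊕1 = 0
s2 (pos 2,3,6,7,10,11,14,15): 0⊕0⊕0⊕1⊕1⊕1⊕0⊕1 = 0
s4 (pos 4,5,6,7,12,13,14,15): 1⊕1⊕0⊕1⊕1⊕1⊕0⊕1 = 0
s8 (pos 8,9,10,11,12,13,14,15): 0⊕0⊕1⊕1⊕1⊕1⊕0⊕1 = 1
Syndrome s8…s1 = 1000 → error at position 8.

1000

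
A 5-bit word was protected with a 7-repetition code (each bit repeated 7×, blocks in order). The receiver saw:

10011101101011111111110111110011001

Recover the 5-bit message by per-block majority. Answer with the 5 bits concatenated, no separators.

11110

Block 1 (1001110): 4 ones → 1
Block 2 (1101011): 5 ones → 1
Block 3 (1111111): 7 ones → 1
Block 4 (1011111): 6 ones → 1
Block 5 (0011001): 3 ones → 0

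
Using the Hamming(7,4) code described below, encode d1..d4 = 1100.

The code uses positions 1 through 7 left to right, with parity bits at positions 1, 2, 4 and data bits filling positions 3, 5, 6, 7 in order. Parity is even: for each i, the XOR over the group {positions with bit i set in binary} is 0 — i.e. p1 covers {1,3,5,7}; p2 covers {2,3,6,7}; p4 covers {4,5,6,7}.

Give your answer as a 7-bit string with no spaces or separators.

0111100

Place data at non-parity positions: p1 p2 1 p4 1 0 0
p1 (pos 1,3,5,7): XOR of data positions = 1⊕1⊕0 = 0
p2 (pos 2,3,6,7): XOR of data positions = 1⊕0⊕0 = 1
p4 (pos 4,5,6,7): XOR of data positions = 1⊕0⊕0 = 1
Codeword: 0111100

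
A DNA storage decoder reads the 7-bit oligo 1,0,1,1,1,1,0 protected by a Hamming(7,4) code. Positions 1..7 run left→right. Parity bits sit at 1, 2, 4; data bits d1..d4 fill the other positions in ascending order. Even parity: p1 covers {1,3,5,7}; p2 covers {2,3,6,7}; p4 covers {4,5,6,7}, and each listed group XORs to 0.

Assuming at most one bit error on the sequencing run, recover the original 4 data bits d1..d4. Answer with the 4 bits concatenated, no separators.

s1 (pos 1,3,5,7): 1⊕1⊕1⊕0 = 1
s2 (pos 2,3,6,7): 0⊕1⊕1⊕0 = 0
s4 (pos 4,5,6,7): 1⊕1⊕1⊕0 = 1
Syndrome s4…s1 = 101 → error at position 5.
Flip position 5: 1011110 → 1011010
Read data bits from positions 3,5,6,7: 1010

1010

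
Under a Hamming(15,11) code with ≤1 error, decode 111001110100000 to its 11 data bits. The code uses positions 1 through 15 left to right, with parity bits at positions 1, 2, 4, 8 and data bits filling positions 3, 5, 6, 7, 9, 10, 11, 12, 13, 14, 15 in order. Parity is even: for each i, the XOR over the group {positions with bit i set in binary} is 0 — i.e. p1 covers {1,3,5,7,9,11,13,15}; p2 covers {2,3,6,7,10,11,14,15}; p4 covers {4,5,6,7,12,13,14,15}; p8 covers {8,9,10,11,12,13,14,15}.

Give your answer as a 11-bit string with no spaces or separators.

00110100000

s1 (pos 1,3,5,7,9,11,13,15): 1⊕1⊕0⊕1⊕0⊕0⊕0⊕0 = 1
s2 (pos 2,3,6,7,10,11,14,15): 1⊕1⊕1⊕1⊕1⊕0⊕0⊕0 = 1
s4 (pos 4,5,6,7,12,13,14,15): 0⊕0⊕1⊕1⊕0⊕0⊕0⊕0 = 0
s8 (pos 8,9,10,11,12,13,14,15): 1⊕0⊕1⊕0⊕0⊕0⊕0⊕0 = 0
Syndrome s8…s1 = 0011 → error at position 3.
Flip position 3: 111001110100000 → 110001110100000
Read data bits from positions 3,5,6,7,9,10,11,12,13,14,15: 00110100000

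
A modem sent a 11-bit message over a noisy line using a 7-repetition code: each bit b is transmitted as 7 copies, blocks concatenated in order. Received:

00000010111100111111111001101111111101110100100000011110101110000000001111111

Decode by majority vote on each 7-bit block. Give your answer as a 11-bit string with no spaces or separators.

01111101101

Block 1 (0000001): 1 one → 0
Block 2 (0111100): 4 ones → 1
Block 3 (1111111): 7 ones → 1
Block 4 (1100110): 4 ones → 1
Block 5 (1111111): 7 ones → 1
Block 6 (1011101): 5 ones → 1
Block 7 (0010000): 1 one → 0
Block 8 (0011110): 4 ones → 1
Block 9 (1011100): 4 ones → 1
Block 10 (0000000): 0 ones → 0
Block 11 (1111111): 7 ones → 1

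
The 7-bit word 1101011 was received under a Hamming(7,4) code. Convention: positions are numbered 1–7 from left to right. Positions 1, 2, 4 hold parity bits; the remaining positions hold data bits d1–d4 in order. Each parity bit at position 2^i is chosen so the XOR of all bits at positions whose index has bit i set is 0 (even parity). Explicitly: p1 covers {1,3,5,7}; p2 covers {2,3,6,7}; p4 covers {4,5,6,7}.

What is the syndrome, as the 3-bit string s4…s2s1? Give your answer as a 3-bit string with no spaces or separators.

s1 (pos 1,3,5,7): 1⊕0⊕0⊕1 = 0
s2 (pos 2,3,6,7): 1⊕0⊕1⊕1 = 1
s4 (pos 4,5,6,7): 1⊕0⊕1⊕1 = 1
Syndrome s4…s1 = 110 → error at position 6.

110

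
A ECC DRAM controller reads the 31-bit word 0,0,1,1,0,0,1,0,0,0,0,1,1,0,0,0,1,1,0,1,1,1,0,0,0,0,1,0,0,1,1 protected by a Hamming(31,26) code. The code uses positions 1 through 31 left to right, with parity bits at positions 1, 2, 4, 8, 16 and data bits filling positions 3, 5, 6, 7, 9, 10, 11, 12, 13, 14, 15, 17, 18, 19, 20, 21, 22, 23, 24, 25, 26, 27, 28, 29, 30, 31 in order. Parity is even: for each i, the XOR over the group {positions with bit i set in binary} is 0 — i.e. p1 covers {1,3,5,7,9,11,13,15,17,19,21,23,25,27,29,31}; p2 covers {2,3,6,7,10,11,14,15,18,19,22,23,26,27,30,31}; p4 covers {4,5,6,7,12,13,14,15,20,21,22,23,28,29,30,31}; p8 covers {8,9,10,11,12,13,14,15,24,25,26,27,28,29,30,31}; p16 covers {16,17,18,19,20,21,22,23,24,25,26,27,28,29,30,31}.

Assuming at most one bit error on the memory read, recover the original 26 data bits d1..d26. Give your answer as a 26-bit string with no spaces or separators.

10010001101110111000010011

s1 (pos 1,3,5,7,9,11,13,15,17,19,21,23,25,27,29,31): 0⊕1⊕0⊕1⊕0⊕0⊕1⊕0⊕1⊕0⊕1⊕0⊕0⊕1⊕0⊕1 = 1
s2 (pos 2,3,6,7,10,11,14,15,18,19,22,23,26,27,30,31): 0⊕1⊕0⊕1⊕0⊕0⊕0⊕0⊕1⊕0⊕1⊕0⊕0⊕1⊕1⊕1 = 1
s4 (pos 4,5,6,7,12,13,14,15,20,21,22,23,28,29,30,31): 1⊕0⊕0⊕1⊕1⊕1⊕0⊕0⊕1⊕1⊕1⊕0⊕0⊕0⊕1⊕1 = 1
s8 (pos 8,9,10,11,12,13,14,15,24,25,26,27,28,29,30,31): 0⊕0⊕0⊕0⊕1⊕1⊕0⊕0⊕0⊕0⊕0⊕1⊕0⊕0⊕1⊕1 = 1
s16 (pos 16,17,18,19,20,21,22,23,24,25,26,27,28,29,30,31): 0⊕1⊕1⊕0⊕1⊕1⊕1⊕0⊕0⊕0⊕0⊕1⊕0⊕0⊕1⊕1 = 0
Syndrome s16…s1 = 01111 → error at position 15.
Flip position 15: 0011001000011000110111000010011 → 0011001000011010110111000010011
Read data bits from positions 3,5,6,7,9,10,11,12,13,14,15,17,18,19,20,21,22,23,24,25,26,27,28,29,30,31: 10010001101110111000010011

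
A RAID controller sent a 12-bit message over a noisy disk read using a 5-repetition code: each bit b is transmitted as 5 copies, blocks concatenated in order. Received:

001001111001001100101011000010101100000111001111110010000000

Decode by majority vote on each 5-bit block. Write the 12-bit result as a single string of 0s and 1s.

Block 1 (00100): 1 one → 0
Block 2 (11110): 4 ones → 1
Block 3 (01001): 2 ones → 0
Block 4 (10010): 2 ones → 0
Block 5 (10110): 3 ones → 1
Block 6 (00010): 1 one → 0
Block 7 (10110): 3 ones → 1
Block 8 (00001): 1 one → 0
Block 9 (11001): 3 ones → 1
Block 10 (11111): 5 ones → 1
Block 11 (00100): 1 one → 0
Block 12 (00000): 0 ones → 0

010010101100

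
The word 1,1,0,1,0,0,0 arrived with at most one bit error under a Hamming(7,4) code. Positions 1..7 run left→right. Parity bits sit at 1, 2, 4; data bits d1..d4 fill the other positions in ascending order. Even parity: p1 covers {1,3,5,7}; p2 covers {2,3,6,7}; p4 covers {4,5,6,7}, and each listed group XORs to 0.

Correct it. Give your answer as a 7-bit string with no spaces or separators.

s1 (pos 1,3,5,7): 1⊕0⊕0⊕0 = 1
s2 (pos 2,3,6,7): 1⊕0⊕0⊕0 = 1
s4 (pos 4,5,6,7): 1⊕0⊕0⊕0 = 1
Syndrome s4…s1 = 111 → error at position 7.
Flip position 7: 1101000 → 1101001

1101001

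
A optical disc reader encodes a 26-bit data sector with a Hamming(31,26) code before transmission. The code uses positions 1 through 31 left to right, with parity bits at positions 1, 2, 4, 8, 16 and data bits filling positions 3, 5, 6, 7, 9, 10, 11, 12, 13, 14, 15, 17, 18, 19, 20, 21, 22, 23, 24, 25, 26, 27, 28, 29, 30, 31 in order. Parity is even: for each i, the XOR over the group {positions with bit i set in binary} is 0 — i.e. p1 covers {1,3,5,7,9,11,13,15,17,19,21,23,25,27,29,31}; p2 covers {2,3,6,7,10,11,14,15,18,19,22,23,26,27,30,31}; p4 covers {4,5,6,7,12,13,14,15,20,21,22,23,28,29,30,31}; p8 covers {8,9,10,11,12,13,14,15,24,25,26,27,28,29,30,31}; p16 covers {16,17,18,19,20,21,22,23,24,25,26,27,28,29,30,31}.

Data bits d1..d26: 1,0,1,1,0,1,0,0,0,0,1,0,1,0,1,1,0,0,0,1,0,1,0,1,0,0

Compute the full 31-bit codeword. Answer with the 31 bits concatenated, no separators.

1110011101000010010110001010100

Place data at non-parity positions: p1 p2 1 p4 0 1 1 p8 0 1 0 0 0 0 1 p16 0 1 0 1 1 0 0 0 1 0 1 0 1 0 0
p1 (pos 1,3,5,7,9,11,13,15,17,19,21,23,25,27,29,31): XOR of data positions = 1⊕0⊕1⊕0⊕0⊕0⊕1⊕0⊕0⊕1⊕0⊕1⊕1⊕1⊕0 = 1
p2 (pos 2,3,6,7,10,11,14,15,18,19,22,23,26,27,30,31): XOR of data positions = 1⊕1⊕1⊕1⊕0⊕0⊕1⊕1⊕0⊕0⊕0⊕0⊕1⊕0⊕0 = 1
p4 (pos 4,5,6,7,12,13,14,15,20,21,22,23,28,29,30,31): XOR of data positions = 0⊕1⊕1⊕0⊕0⊕0⊕1⊕1⊕1⊕0⊕0⊕0⊕1⊕0⊕0 = 0
p8 (pos 8,9,10,11,12,13,14,15,24,25,26,27,28,29,30,31): XOR of data positions = 0⊕1⊕0⊕0⊕0⊕0⊕1⊕0⊕1⊕0⊕1⊕0⊕1⊕0⊕0 = 1
p16 (pos 16,17,18,19,20,21,22,23,24,25,26,27,28,29,30,31): XOR of data positions = 0⊕1⊕0⊕1⊕1⊕0⊕0⊕0⊕1⊕0⊕1⊕0⊕1⊕0⊕0 = 0
Codeword: 1110011101000010010110001010100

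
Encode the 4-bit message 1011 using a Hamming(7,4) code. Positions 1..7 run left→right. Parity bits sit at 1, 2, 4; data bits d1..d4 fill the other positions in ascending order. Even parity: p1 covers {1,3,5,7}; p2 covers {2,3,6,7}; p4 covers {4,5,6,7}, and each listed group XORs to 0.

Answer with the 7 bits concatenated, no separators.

0110011

Place data at non-parity positions: p1 p2 1 p4 0 1 1
p1 (pos 1,3,5,7): XOR of data positions = 1⊕0⊕1 = 0
p2 (pos 2,3,6,7): XOR of data positions = 1⊕1⊕1 = 1
p4 (pos 4,5,6,7): XOR of data positions = 0⊕1⊕1 = 0
Codeword: 0110011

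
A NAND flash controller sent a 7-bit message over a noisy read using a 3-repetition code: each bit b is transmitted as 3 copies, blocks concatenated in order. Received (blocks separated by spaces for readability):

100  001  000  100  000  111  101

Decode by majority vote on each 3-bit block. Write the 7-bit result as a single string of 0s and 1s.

0000011

Block 1 (100): 1 one → 0
Block 2 (001): 1 one → 0
Block 3 (000): 0 ones → 0
Block 4 (100): 1 one → 0
Block 5 (000): 0 ones → 0
Block 6 (111): 3 ones → 1
Block 7 (101): 2 ones → 1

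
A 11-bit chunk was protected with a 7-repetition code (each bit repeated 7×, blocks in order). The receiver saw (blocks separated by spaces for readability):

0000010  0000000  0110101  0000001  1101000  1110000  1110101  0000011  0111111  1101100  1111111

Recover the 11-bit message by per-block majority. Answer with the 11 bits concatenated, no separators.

00100010111

Block 1 (0000010): 1 one → 0
Block 2 (0000000): 0 ones → 0
Block 3 (0110101): 4 ones → 1
Block 4 (0000001): 1 one → 0
Block 5 (1101000): 3 ones → 0
Block 6 (1110000): 3 ones → 0
Block 7 (1110101): 5 ones → 1
Block 8 (0000011): 2 ones → 0
Block 9 (0111111): 6 ones → 1
Block 10 (1101100): 4 ones → 1
Block 11 (1111111): 7 ones → 1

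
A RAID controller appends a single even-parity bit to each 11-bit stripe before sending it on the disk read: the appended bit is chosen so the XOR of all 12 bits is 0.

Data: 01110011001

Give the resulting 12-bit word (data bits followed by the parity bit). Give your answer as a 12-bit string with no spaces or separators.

XOR of the 11 data bits: 0⊕1⊕1⊕1⊕0⊕0⊕1⊕1⊕0⊕0⊕1 = 0
Parity bit = 0 (so all 12 bits XOR to 0).

011100110010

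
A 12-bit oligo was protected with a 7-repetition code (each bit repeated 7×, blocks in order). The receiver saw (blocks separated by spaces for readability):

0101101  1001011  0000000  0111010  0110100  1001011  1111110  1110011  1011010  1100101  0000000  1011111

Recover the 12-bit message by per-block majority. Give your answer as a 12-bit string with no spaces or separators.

110101111101

Block 1 (0101101): 4 ones → 1
Block 2 (1001011): 4 ones → 1
Block 3 (0000000): 0 ones → 0
Block 4 (0111010): 4 ones → 1
Block 5 (0110100): 3 ones → 0
Block 6 (1001011): 4 ones → 1
Block 7 (1111110): 6 ones → 1
Block 8 (1110011): 5 ones → 1
Block 9 (1011010): 4 ones → 1
Block 10 (1100101): 4 ones → 1
Block 11 (0000000): 0 ones → 0
Block 12 (1011111): 6 ones → 1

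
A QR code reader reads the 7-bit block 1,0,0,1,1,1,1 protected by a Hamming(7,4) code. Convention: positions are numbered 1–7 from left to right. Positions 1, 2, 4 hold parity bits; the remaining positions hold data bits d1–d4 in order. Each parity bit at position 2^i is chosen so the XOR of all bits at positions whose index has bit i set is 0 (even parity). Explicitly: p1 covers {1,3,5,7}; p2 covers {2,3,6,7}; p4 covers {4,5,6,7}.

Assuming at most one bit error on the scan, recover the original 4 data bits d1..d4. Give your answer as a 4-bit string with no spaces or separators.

s1 (pos 1,3,5,7): 1⊕0⊕1⊕1 = 1
s2 (pos 2,3,6,7): 0⊕0⊕1⊕1 = 0
s4 (pos 4,5,6,7): 1⊕1⊕1⊕1 = 0
Syndrome s4…s1 = 001 → error at position 1.
Flip position 1: 1001111 → 0001111
Read data bits from positions 3,5,6,7: 0111

0111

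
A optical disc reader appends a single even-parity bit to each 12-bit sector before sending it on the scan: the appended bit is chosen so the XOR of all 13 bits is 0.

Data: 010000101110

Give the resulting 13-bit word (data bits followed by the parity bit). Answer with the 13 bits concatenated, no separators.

XOR of the 12 data bits: 0⊕1⊕0⊕0⊕0⊕0⊕1⊕0⊕1⊕1⊕1⊕0 = 1
Parity bit = 1 (so all 13 bits XOR to 0).

0100001011101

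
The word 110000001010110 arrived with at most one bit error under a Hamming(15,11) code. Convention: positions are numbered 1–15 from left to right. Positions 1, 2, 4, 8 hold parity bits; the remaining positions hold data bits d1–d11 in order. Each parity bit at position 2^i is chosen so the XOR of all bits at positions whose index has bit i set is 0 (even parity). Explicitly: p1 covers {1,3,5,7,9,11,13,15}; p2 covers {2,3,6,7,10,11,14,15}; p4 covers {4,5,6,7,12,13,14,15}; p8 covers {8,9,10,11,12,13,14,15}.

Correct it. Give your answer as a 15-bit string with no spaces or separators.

100000001010110

s1 (pos 1,3,5,7,9,11,13,15): 1⊕0⊕0⊕0⊕1⊕1⊕1⊕0 = 0
s2 (pos 2,3,6,7,10,11,14,15): 1⊕0⊕0⊕0⊕0⊕1⊕1⊕0 = 1
s4 (pos 4,5,6,7,12,13,14,15): 0⊕0⊕0⊕0⊕0⊕1⊕1⊕0 = 0
s8 (pos 8,9,10,11,12,13,14,15): 0⊕1⊕0⊕1⊕0⊕1⊕1⊕0 = 0
Syndrome s8…s1 = 0010 → error at position 2.
Flip position 2: 110000001010110 → 100000001010110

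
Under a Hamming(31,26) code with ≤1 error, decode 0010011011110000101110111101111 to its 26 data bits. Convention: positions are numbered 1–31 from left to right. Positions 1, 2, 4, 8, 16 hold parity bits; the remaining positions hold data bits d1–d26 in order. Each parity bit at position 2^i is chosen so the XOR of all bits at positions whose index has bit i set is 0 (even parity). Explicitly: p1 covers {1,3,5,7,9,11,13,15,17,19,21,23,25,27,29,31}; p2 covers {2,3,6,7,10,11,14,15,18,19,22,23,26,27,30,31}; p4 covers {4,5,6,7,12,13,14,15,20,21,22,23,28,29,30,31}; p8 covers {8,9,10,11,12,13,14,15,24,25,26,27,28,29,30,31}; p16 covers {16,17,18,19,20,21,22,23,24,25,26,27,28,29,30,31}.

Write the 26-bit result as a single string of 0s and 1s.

10110111000101110111101111

s1 (pos 1,3,5,7,9,11,13,15,17,19,21,23,25,27,29,31): 0⊕1⊕0⊕1⊕1⊕1⊕0⊕0⊕1⊕1⊕1⊕1⊕1⊕0⊕1⊕1 = 1
s2 (pos 2,3,6,7,10,11,14,15,18,19,22,23,26,27,30,31): 0⊕1⊕1⊕1⊕1⊕1⊕0⊕0⊕0⊕1⊕0⊕1⊕1⊕0⊕1⊕1 = 0
s4 (pos 4,5,6,7,12,13,14,15,20,21,22,23,28,29,30,31): 0⊕0⊕1⊕1⊕1⊕0⊕0⊕0⊕1⊕1⊕0⊕1⊕1⊕1⊕1⊕1 = 0
s8 (pos 8,9,10,11,12,13,14,15,24,25,26,27,28,29,30,31): 0⊕1⊕1⊕1⊕1⊕0⊕0⊕0⊕1⊕1⊕1⊕0⊕1⊕1⊕1⊕1 = 1
s16 (pos 16,17,18,19,20,21,22,23,24,25,26,27,28,29,30,31): 0⊕1⊕0⊕1⊕1⊕1⊕0⊕1⊕1⊕1⊕1⊕0⊕1⊕1⊕1⊕1 = 0
Syndrome s16…s1 = 01001 → error at position 9.
Flip position 9: 0010011011110000101110111101111 → 0010011001110000101110111101111
Read data bits from positions 3,5,6,7,9,10,11,12,13,14,15,17,18,19,20,21,22,23,24,25,26,27,28,29,30,31: 10110111000101110111101111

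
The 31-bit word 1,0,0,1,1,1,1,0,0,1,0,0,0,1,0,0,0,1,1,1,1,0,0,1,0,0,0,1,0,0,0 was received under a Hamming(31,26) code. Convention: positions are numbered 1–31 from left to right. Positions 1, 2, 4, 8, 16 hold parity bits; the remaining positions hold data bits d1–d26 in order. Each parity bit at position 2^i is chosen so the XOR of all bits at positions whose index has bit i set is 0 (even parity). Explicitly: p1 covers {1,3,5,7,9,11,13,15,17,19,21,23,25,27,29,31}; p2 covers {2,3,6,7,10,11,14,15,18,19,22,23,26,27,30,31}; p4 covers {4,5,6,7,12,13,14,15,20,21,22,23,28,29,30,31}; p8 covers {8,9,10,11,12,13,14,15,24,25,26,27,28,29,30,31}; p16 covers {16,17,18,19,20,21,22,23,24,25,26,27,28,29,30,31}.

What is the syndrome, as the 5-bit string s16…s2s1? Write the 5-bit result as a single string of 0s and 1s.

s1 (pos 1,3,5,7,9,11,13,15,17,19,21,23,25,27,29,31): 1⊕0⊕1⊕1⊕0⊕0⊕0⊕0⊕0⊕1⊕1⊕0⊕0⊕0⊕0⊕0 = 1
s2 (pos 2,3,6,7,10,11,14,15,18,19,22,23,26,27,30,31): 0⊕0⊕1⊕1⊕1⊕0⊕1⊕0⊕1⊕1⊕0⊕0⊕0⊕0⊕0⊕0 = 0
s4 (pos 4,5,6,7,12,13,14,15,20,21,22,23,28,29,30,31): 1⊕1⊕1⊕1⊕0⊕0⊕1⊕0⊕1⊕1⊕0⊕0⊕1⊕0⊕0⊕0 = 0
s8 (pos 8,9,10,11,12,13,14,15,24,25,26,27,28,29,30,31): 0⊕0⊕1⊕0⊕0⊕0⊕1⊕0⊕1⊕0⊕0⊕0⊕1⊕0⊕0⊕0 = 0
s16 (pos 16,17,18,19,20,21,22,23,24,25,26,27,28,29,30,31): 0⊕0⊕1⊕1⊕1⊕1⊕0⊕0⊕1⊕0⊕0⊕0⊕1⊕0⊕0⊕0 = 0
Syndrome s16…s1 = 00001 → error at position 1.

00001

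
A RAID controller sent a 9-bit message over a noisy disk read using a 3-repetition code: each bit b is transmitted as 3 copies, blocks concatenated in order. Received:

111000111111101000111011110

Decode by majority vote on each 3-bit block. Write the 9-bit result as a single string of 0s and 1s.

101110111

Block 1 (111): 3 ones → 1
Block 2 (000): 0 ones → 0
Block 3 (111): 3 ones → 1
Block 4 (111): 3 ones → 1
Block 5 (101): 2 ones → 1
Block 6 (000): 0 ones → 0
Block 7 (111): 3 ones → 1
Block 8 (011): 2 ones → 1
Block 9 (110): 2 ones → 1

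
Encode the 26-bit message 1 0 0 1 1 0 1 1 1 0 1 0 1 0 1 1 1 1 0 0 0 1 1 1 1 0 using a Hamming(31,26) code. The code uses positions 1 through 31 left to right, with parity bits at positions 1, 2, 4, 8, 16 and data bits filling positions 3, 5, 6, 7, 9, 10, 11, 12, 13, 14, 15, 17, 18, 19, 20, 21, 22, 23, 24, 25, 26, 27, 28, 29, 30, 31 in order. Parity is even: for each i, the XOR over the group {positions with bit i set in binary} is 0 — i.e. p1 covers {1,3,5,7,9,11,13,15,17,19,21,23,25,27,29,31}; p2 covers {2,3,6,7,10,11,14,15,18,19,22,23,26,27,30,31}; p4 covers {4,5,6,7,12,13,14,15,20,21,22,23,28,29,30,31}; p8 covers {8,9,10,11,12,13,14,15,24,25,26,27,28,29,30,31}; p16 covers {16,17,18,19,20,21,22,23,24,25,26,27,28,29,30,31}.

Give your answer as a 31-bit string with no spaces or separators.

Place data at non-parity positions: p1 p2 1 p4 0 0 1 p8 1 0 1 1 1 0 1 p16 0 1 0 1 1 1 1 0 0 0 1 1 1 1 0
p1 (pos 1,3,5,7,9,11,13,15,17,19,21,23,25,27,29,31): XOR of data positions = 1⊕0⊕1⊕1⊕1⊕1⊕1⊕0⊕0⊕1⊕1⊕0⊕1⊕1⊕0 = 0
p2 (pos 2,3,6,7,10,11,14,15,18,19,22,23,26,27,30,31): XOR of data positions = 1⊕0⊕1⊕0⊕1⊕0⊕1⊕1⊕0⊕1⊕1⊕0⊕1⊕1⊕0 = 1
p4 (pos 4,5,6,7,12,13,14,15,20,21,22,23,28,29,30,31): XOR of data positions = 0⊕0⊕1⊕1⊕1⊕0⊕1⊕1⊕1⊕1⊕1⊕1⊕1⊕1⊕0 = 1
p8 (pos 8,9,10,11,12,13,14,15,24,25,26,27,28,29,30,31): XOR of data positions = 1⊕0⊕1⊕1⊕1⊕0⊕1⊕0⊕0⊕0⊕1⊕1⊕1⊕1⊕0 = 1
p16 (pos 16,17,18,19,20,21,22,23,24,25,26,27,28,29,30,31): XOR of data positions = 0⊕1⊕0⊕1⊕1⊕1⊕1⊕0⊕0⊕0⊕1⊕1⊕1⊕1⊕0 = 1
Codeword: 0111001110111011010111100011110

0111001110111011010111100011110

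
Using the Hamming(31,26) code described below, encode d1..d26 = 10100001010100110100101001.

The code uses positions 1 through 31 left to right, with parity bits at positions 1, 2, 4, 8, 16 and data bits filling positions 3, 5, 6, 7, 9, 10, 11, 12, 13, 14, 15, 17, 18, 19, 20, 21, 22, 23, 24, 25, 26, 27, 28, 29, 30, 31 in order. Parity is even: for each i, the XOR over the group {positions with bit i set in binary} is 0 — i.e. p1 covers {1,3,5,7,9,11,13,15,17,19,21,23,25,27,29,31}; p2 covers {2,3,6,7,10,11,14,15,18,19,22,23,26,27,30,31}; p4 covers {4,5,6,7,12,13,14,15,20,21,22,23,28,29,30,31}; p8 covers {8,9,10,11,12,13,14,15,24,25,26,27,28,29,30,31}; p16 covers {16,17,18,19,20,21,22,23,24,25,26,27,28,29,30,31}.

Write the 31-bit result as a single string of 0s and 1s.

1010010100010101100110100101001

Place data at non-parity positions: p1 p2 1 p4 0 1 0 p8 0 0 0 1 0 1 0 p16 1 0 0 1 1 0 1 0 0 1 0 1 0 0 1
p1 (pos 1,3,5,7,9,11,13,15,17,19,21,23,25,27,29,31): XOR of data positions = 1⊕0⊕0⊕0⊕0⊕0⊕0⊕1⊕0⊕1⊕1⊕0⊕0⊕0⊕1 = 1
p2 (pos 2,3,6,7,10,11,14,15,18,19,22,23,26,27,30,31): XOR of data positions = 1⊕1⊕0⊕0⊕0⊕1⊕0⊕0⊕0⊕0⊕1⊕1⊕0⊕0⊕1 = 0
p4 (pos 4,5,6,7,12,13,14,15,20,21,22,23,28,29,30,31): XOR of data positions = 0⊕1⊕0⊕1⊕0⊕1⊕0⊕1⊕1⊕0⊕1⊕1⊕0⊕0⊕1 = 0
p8 (pos 8,9,10,11,12,13,14,15,24,25,26,27,28,29,30,31): XOR of data positions = 0⊕0⊕0⊕1⊕0⊕1⊕0⊕0⊕0⊕1⊕0⊕1⊕0⊕0⊕1 = 1
p16 (pos 16,17,18,19,20,21,22,23,24,25,26,27,28,29,30,31): XOR of data positions = 1⊕0⊕0⊕1⊕1⊕0⊕1⊕0⊕0⊕1⊕0⊕1⊕0⊕0⊕1 = 1
Codeword: 1010010100010101100110100101001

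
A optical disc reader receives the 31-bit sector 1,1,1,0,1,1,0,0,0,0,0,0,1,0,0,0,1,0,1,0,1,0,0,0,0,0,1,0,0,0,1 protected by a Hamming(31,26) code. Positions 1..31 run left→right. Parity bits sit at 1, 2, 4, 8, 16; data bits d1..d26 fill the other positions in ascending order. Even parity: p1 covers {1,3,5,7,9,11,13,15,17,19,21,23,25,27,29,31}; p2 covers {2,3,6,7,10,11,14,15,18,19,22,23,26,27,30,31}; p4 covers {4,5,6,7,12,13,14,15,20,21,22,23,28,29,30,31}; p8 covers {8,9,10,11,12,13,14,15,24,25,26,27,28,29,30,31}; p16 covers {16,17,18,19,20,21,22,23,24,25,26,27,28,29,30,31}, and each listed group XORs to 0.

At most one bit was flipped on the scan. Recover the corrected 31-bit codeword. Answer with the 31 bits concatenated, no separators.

1110110000001000101010000010101

s1 (pos 1,3,5,7,9,11,13,15,17,19,21,23,25,27,29,31): 1⊕1⊕1⊕0⊕0⊕0⊕1⊕0⊕1⊕1⊕1⊕0⊕0⊕1⊕0⊕1 = 1
s2 (pos 2,3,6,7,10,11,14,15,18,19,22,23,26,27,30,31): 1⊕1⊕1⊕0⊕0⊕0⊕0⊕0⊕0⊕1⊕0⊕0⊕0⊕1⊕0⊕1 = 0
s4 (pos 4,5,6,7,12,13,14,15,20,21,22,23,28,29,30,31): 0⊕1⊕1⊕0⊕0⊕1⊕0⊕0⊕0⊕1⊕0⊕0⊕0⊕0⊕0⊕1 = 1
s8 (pos 8,9,10,11,12,13,14,15,24,25,26,27,28,29,30,31): 0⊕0⊕0⊕0⊕0⊕1⊕0⊕0⊕0⊕0⊕0⊕1⊕0⊕0⊕0⊕1 = 1
s16 (pos 16,17,18,19,20,21,22,23,24,25,26,27,28,29,30,31): 0⊕1⊕0⊕1⊕0⊕1⊕0⊕0⊕0⊕0⊕0⊕1⊕0⊕0⊕0⊕1 = 1
Syndrome s16…s1 = 11101 → error at position 29.
Flip position 29: 1110110000001000101010000010001 → 1110110000001000101010000010101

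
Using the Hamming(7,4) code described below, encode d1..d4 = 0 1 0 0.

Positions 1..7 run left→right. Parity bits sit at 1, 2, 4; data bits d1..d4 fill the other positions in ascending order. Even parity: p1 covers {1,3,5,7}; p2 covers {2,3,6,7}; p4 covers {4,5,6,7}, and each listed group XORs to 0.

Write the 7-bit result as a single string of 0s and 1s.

Place data at non-parity positions: p1 p2 0 p4 1 0 0
p1 (pos 1,3,5,7): XOR of data positions = 0⊕1⊕0 = 1
p2 (pos 2,3,6,7): XOR of data positions = 0⊕0⊕0 = 0
p4 (pos 4,5,6,7): XOR of data positions = 1⊕0⊕0 = 1
Codeword: 1001100

1001100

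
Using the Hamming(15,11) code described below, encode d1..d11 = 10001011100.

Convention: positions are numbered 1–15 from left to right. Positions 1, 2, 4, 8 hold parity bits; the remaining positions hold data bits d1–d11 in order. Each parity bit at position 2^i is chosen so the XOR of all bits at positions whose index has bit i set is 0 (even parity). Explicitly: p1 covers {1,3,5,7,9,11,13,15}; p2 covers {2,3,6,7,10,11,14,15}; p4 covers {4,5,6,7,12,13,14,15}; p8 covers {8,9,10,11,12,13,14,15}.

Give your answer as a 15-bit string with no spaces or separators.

001000001011100

Place data at non-parity positions: p1 p2 1 p4 0 0 0 p8 1 0 1 1 1 0 0
p1 (pos 1,3,5,7,9,11,13,15): XOR of data positions = 1⊕0⊕0⊕1⊕1⊕1⊕0 = 0
p2 (pos 2,3,6,7,10,11,14,15): XOR of data positions = 1⊕0⊕0⊕0⊕1⊕0⊕0 = 0
p4 (pos 4,5,6,7,12,13,14,15): XOR of data positions = 0⊕0⊕0⊕1⊕1⊕0⊕0 = 0
p8 (pos 8,9,10,11,12,13,14,15): XOR of data positions = 1⊕0⊕1⊕1⊕1⊕0⊕0 = 0
Codeword: 001000001011100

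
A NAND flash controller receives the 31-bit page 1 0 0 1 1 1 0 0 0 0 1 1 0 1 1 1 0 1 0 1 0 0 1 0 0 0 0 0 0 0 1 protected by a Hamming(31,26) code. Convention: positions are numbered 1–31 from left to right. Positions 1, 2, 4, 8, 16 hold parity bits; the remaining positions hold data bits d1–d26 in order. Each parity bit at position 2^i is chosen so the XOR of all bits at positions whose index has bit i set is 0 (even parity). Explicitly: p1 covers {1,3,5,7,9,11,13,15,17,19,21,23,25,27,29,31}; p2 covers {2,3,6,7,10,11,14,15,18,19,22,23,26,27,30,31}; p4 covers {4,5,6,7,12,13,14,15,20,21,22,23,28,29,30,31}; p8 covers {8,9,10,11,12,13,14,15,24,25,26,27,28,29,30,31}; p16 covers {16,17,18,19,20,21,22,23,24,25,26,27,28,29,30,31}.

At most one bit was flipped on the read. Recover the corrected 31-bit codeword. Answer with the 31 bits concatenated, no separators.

s1 (pos 1,3,5,7,9,11,13,15,17,19,21,23,25,27,29,31): 1⊕0⊕1⊕0⊕0⊕1⊕0⊕1⊕0⊕0⊕0⊕1⊕0⊕0⊕0⊕1 = 0
s2 (pos 2,3,6,7,10,11,14,15,18,19,22,23,26,27,30,31): 0⊕0⊕1⊕0⊕0⊕1⊕1⊕1⊕1⊕0⊕0⊕1⊕0⊕0⊕0⊕1 = 1
s4 (pos 4,5,6,7,12,13,14,15,20,21,22,23,28,29,30,31): 1⊕1⊕1⊕0⊕1⊕0⊕1⊕1⊕1⊕0⊕0⊕1⊕0⊕0⊕0⊕1 = 1
s8 (pos 8,9,10,11,12,13,14,15,24,25,26,27,28,29,30,31): 0⊕0⊕0⊕1⊕1⊕0⊕1⊕1⊕0⊕0⊕0⊕0⊕0⊕0⊕0⊕1 = 1
s16 (pos 16,17,18,19,20,21,22,23,24,25,26,27,28,29,30,31): 1⊕0⊕1⊕0⊕1⊕0⊕0⊕1⊕0⊕0⊕0⊕0⊕0⊕0⊕0⊕1 = 1
Syndrome s16…s1 = 11110 → error at position 30.
Flip position 30: 1001110000110111010100100000001 → 1001110000110111010100100000011

1001110000110111010100100000011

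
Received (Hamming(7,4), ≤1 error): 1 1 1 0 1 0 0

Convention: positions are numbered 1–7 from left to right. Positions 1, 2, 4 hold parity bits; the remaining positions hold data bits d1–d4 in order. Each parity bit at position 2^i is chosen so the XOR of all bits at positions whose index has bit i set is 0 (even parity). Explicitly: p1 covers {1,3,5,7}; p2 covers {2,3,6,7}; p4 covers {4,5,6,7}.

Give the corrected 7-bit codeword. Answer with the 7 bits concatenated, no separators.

s1 (pos 1,3,5,7): 1⊕1⊕1⊕0 = 1
s2 (pos 2,3,6,7): 1⊕1⊕0⊕0 = 0
s4 (pos 4,5,6,7): 0⊕1⊕0⊕0 = 1
Syndrome s4…s1 = 101 → error at position 5.
Flip position 5: 1110100 → 1110000

1110000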